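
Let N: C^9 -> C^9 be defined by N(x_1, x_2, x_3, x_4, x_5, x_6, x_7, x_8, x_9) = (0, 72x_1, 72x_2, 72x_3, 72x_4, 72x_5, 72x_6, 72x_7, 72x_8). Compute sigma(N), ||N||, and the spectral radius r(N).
sigma(N) = {0}; ||N|| = 72; r(N) = 0. (N is nilpotent with N^9 = 0.)

On C^9, N is a strictly lower-triangular matrix with 72 on the subdiagonal and zeros elsewhere, so its characteristic polynomial is lambda^9 and every eigenvalue is 0: sigma(N) = {0}. For the operator norm, N e_i = 72e_{i+1} for i = 1, ..., 8 and N e_9 = 0, so the singular values of N are 72 (with multiplicity 8) and 0; hence ||N|| = 72. The spectral radius r(N) = max|lambda| = 0. Note ||N|| > r(N) — characteristic of non-normal nilpotent operators. Indeed N^9 = 0.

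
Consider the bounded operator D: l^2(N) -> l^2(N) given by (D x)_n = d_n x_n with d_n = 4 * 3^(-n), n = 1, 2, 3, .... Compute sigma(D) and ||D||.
sigma(D) = {4 * 3^(-n) : n ≥ 1} ∪ {0}; ||D|| = 4/3

A bounded diagonal operator on l^2 with diagonal entries d_n has spectrum equal to the closure of {d_n : n ≥ 1}: every d_n is an eigenvalue (with eigenvector e_n), so {d_n} ⊂ sigma(D); the spectrum is closed, so its closure is too; and for lambda not in the closure, (D - lambda I) has bounded inverse (the diagonal entries 1/(d_n - lambda) are bounded). For our sequence d_n = 4 * 3^(-n), n = 1, 2, 3, ...:
  - {d_n} = {4 * 3^(-n) : n ≥ 1}; the only limit point is 0
  - closure = {4 * 3^(-n) : n ≥ 1} ∪ {0}
For the norm: a diagonal operator has ||D|| = sup_n |d_n|. Here d_n = 4 * 3^(-n) is positive and decreasing, so sup_n |d_n| = d_1 = 4/3. So ||D|| = 4/3.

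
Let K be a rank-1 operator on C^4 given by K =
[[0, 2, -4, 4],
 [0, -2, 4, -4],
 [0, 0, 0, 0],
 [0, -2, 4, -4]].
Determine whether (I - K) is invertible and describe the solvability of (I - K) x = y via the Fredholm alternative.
(I - K) is invertible (det(I - K) = 7 ≠ 0), so for every y in C^4 the equation (I - K) x = y has a unique solution.

K has rank 1, so it is an outer product K = u v^T: every row of K is a multiple of one row vector. Reading off the entries, u = (2, -2, 0, -2) and v = (0, 1, -2, 2) (row i of K equals u_i·v^T). A rank-one matrix u v^T satisfies K u = u (v·u) and kills the (3)-dimensional subspace v^⊥, so its characteristic polynomial is lambda^3 (lambda - v·u) with v·u = tr K = -6. Hence the eigenvalues of I - K are 1 (multiplicity 3) and 1 - (-6) = 7, so det(I - K) = 7. (Direct check: I - K =
[[1, -2, 4, -4],
 [0, 3, -4, 4],
 [0, 0, 1, 0],
 [0, 2, -4, 5]]
has determinant 7.) The finite-dimensional Fredholm alternative says: either (I - K) is invertible, or ker(I - K) ≠ {0} and then range(I - K) = ker((I - K)^*)^⊥, with dim ker(I - K) = dim ker((I - K)^*). Since det(I - K) ≠ 0, 1 is not an eigenvalue of K and ker(I - K) = {0}, so we are in the first case: for every y there is a unique x = (I - K)^(-1) y. Explicitly, by the Sherman–Morrison formula, (I - u v^T)^(-1) = I + u v^T/(1 - v·u), i.e. (I - K)^(-1) = I + K/(7).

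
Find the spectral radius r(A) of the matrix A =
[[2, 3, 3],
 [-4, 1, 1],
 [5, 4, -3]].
r(A) ≈ 5.6098

The eigenvalues of A are the roots of its characteristic polynomial. With M = A (coefficients from the trace, the sum of principal 2x2 minors, and det A):
  p(λ) = det(λ I - M) = λ^3 - 14λ + 98.
No integer candidate from the rational root theorem (±divisors of 98) is a root, so the roots are irrational. The cubic discriminant is Δ = -248332 < 0, so there is one real root and a complex-conjugate pair. p(-6) = -34 and p(-5) = 43 have opposite signs, so a root lies in (-6, -5); Newton's method refines it to λ ≈ -5.6098. Dividing out (λ - (-5.6098)) leaves approximately λ^2 - 5.6098λ + 17.4695. For λ^2 - 5.6098λ + 17.4695 the discriminant is -38.4086. It is negative, so the remaining roots are the complex-conjugate pair λ ≈ 2.8049 ± 3.0987i. Their product equals the constant term, so |λ|^2 ≈ 17.4695 and |λ| ≈ 4.1797.
Thus the eigenvalues (to 4 decimals) are -5.6098 (modulus 5.6098); 2.8049 ± 3.0987i (modulus 4.1797). The spectral radius is the largest modulus: r(A) ≈ 5.6098. (Cross-check: r(A) ≤ ||A||_2 ≈ 7.9231; equality holds whenever A is normal, though it can also hold for some non-normal A.)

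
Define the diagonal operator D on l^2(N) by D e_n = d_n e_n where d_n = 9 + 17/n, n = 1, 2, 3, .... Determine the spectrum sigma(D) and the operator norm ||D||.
sigma(D) = {9 + 17/n : n ≥ 1} ∪ {9}; ||D|| = 26

A bounded diagonal operator on l^2 with diagonal entries d_n has spectrum equal to the closure of {d_n : n ≥ 1}: every d_n is an eigenvalue (with eigenvector e_n), so {d_n} ⊂ sigma(D); the spectrum is closed, so its closure is too; and for lambda not in the closure, (D - lambda I) has bounded inverse (the diagonal entries 1/(d_n - lambda) are bounded). For our sequence d_n = 9 + 17/n, n = 1, 2, 3, ...:
  - {d_n} = {9 + 17/n : n ≥ 1}; the only limit point is 9
  - closure = {9 + 17/n : n ≥ 1} ∪ {9}
For the norm: a diagonal operator has ||D|| = sup_n |d_n|. Here d_n = 9 + 17/n is positive and decreasing, so sup_n |d_n| = d_1 = 9 + 17 = 26. So ||D|| = 26.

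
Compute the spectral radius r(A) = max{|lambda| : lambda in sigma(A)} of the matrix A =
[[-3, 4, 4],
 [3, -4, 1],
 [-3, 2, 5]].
r(A) = (5 + sqrt(65))/2 ≈ 6.5311

The eigenvalues of A are the roots of its characteristic polynomial. With M = A (coefficients from the trace, the sum of principal 2x2 minors, and det A):
  p(λ) = det(λ I - M) = λ^3 + 2λ^2 - 25λ + 30.
By the rational root theorem any rational root is an integer divisor of 30. Testing λ = 3: p(3) = 27 + 18 - 75 + 30 = 0, so λ = 3 is a root. Dividing out (λ - 3) leaves p(λ) = (λ - 3)(λ^2 + 5λ - 10). For λ^2 + 5λ - 10 the discriminant is 65. It is nonnegative but not a perfect square, so the roots are real and irrational: λ = (-5 ± sqrt(65))/2 ≈ 1.5311, -6.5311.
Thus the eigenvalues (to 4 decimals) are 1.5311 (modulus 1.5311); -6.5311 (modulus 6.5311); 3 (modulus 3). The spectral radius is the largest modulus: r(A) = (5 + sqrt(65))/2 ≈ 6.5311. (Cross-check: r(A) ≤ ||A||_2 ≈ 9.2627; equality holds whenever A is normal, though it can also hold for some non-normal A.)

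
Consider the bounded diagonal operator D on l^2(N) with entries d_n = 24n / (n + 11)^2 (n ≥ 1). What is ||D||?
||D|| = 6/11 (attained at n = 11)

For D diagonal, ||D|| = sup_n |d_n|. Treat f(x) = 24x / (x + 11)^2 for real x > 0. By the quotient rule, f'(x) = 24(11 - x)/(x + 11)^3, which is positive for x < 11 and negative for x > 11. So f has a unique maximum at x = 11, and since 11 is a positive integer, the supremum over n ≥ 1 is attained at n = 11: d_11 = 24·11/(11 + 11)^2 = 24·11/484 = 6/11. Hence ||D|| = 6/11.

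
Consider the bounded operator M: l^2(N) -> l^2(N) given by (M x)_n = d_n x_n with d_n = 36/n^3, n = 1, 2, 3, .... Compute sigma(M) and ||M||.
sigma(M) = {36/n^3 : n ≥ 1} ∪ {0}; ||M|| = 36

A bounded diagonal operator on l^2 with diagonal entries d_n has spectrum equal to the closure of {d_n : n ≥ 1}: every d_n is an eigenvalue (with eigenvector e_n), so {d_n} ⊂ sigma(M); the spectrum is closed, so its closure is too; and for lambda not in the closure, (M - lambda I) has bounded inverse (the diagonal entries 1/(d_n - lambda) are bounded). For our sequence d_n = 36/n^3, n = 1, 2, 3, ...:
  - {d_n} = {36/n^3 : n ≥ 1}; the only limit point is 0
  - closure = {36/n^3 : n ≥ 1} ∪ {0}
For the norm: a diagonal operator has ||M|| = sup_n |d_n|. Here d_n = 36/n^3 is positive and decreasing, so sup_n |d_n| = d_1 = 36. So ||M|| = 36.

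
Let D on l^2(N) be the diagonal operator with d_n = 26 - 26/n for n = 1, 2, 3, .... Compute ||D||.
||D|| = 26

For a diagonal operator on l^2 with entries d_n, ||D|| = sup_n |d_n|. Here d_1 = 0, d_2 = 13, ..., and d_n = 26 - 26/n increases monotonically toward 26. All terms lie in [0, 26), so |d_n| = d_n and the supremum is the limit 26, which is not attained by any individual d_n. Hence ||D|| = 26.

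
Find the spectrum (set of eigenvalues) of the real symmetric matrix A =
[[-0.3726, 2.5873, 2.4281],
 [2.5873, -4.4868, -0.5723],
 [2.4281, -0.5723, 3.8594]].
sigma(A) ≈ {-6, 0, 5}

A is real symmetric, so its spectrum consists of real eigenvalues. Expanding the characteristic polynomial of the displayed matrix gives
  det(λ I - A) = p(λ) = λ^3 + (1)λ^2 + (-30)λ + (0).
Solving p(λ) = 0 yields eigenvalues ≈ -6, 0, 5. (A is shown rounded to 4 decimals, so these recover the underlying integer eigenvalues to within that precision.)
Verification: the trace of A = -1 equals the sum of eigenvalues -1, and det(A) ≈ 0.0009 matches the eigenvalue product 0.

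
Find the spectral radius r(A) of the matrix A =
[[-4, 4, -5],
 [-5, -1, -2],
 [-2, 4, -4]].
r(A) ≈ 6.4474

The eigenvalues of A are the roots of its characteristic polynomial. With M = A (coefficients from the trace, the sum of principal 2x2 minors, and det A):
  p(λ) = det(λ I - M) = λ^3 + 9λ^2 + 42λ + 2.
No integer candidate from the rational root theorem (±divisors of 2) is a root, so the roots are irrational. The cubic discriminant is Δ = -145800 < 0, so there is one real root and a complex-conjugate pair. p(-1) = -32 and p(0) = 2 have opposite signs, so a root lies in (-1, 0); Newton's method refines it to λ ≈ -0.0481. Dividing out (λ - (-0.0481)) leaves approximately λ^2 + 8.9519λ + 41.5693. For λ^2 + 8.9519λ + 41.5693 the discriminant is -86.1409. It is negative, so the remaining roots are the complex-conjugate pair λ ≈ -4.4759 ± 4.6406i. Their product equals the constant term, so |λ|^2 ≈ 41.5693 and |λ| ≈ 6.4474.
Thus the eigenvalues (to 4 decimals) are -0.0481 (modulus 0.0481); -4.4759 ± 4.6406i (modulus 6.4474). The spectral radius is the largest modulus: r(A) ≈ 6.4474. (Cross-check: r(A) ≤ ||A||_2 ≈ 10.1643; equality holds whenever A is normal, though it can also hold for some non-normal A.)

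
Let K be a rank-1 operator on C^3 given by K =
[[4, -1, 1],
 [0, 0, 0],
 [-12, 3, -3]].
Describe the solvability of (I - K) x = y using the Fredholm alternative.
(I - K) is singular (det(I - K) = 0, i.e. 1 ∈ sigma(K)). (I - K) x = y is solvable iff y ⊥ ker((I - K)^*) = span{(4, -1, 1)}, i.e. iff 4y_1 - y_2 + y_3 = 0. When solvable, the solutions are x = y + c·(1, 0, -3), c arbitrary (ker(I - K) = span{(1, 0, -3)}, dimension 1).

K has rank 1, so it is an outer product K = u v^T: every row of K is a multiple of one row vector. Reading off the entries, u = (1, 0, -3) and v = (4, -1, 1) (row i of K equals u_i·v^T). A rank-one matrix u v^T satisfies K u = u (v·u) and kills the (2)-dimensional subspace v^⊥, so its characteristic polynomial is lambda^2 (lambda - v·u) with v·u = tr K = 1. Hence the eigenvalues of I - K are 1 (multiplicity 2) and 1 - (1) = 0, so det(I - K) = 0. (Direct check: I - K =
[[-3, 1, -1],
 [0, 1, 0],
 [12, -3, 4]]
has determinant 0.) So 1 is an eigenvalue of K and (I - K) is not invertible. The finite-dimensional Fredholm alternative says: either (I - K) is invertible, or ker(I - K) ≠ {0} and then range(I - K) = ker((I - K)^*)^⊥, with dim ker(I - K) = dim ker((I - K)^*). We are in the second case, so we need both kernels. Kernel of I - K: (I - K) u = u - u (v·u) = u - u = 0, so ker(I - K) = span{u} = span{(1, 0, -3)} (it is exactly 1-dimensional because rank(I - K) = 2). Kernel of the adjoint: K is real, so (I - K)^* = I - K^T = I - v u^T, and (I - v u^T) v = v - v (u·v) = 0; hence ker((I - K)^*) = span{v} = span{(4, -1, 1)}. Therefore (I - K) x = y is solvable iff <y, v> = 0, i.e. iff 4y_1 - y_2 + y_3 = 0. When this holds, K y = u (v·y) = 0, so (I - K) y = y and x = y is a particular solution; the full solution set is the line x = y + c·u = y + c·(1, 0, -3), c ∈ C.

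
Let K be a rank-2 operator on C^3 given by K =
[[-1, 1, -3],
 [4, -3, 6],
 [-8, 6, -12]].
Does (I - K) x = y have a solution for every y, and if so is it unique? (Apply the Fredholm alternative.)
(I - K) is invertible (det(I - K) = 4 ≠ 0), so for every y in C^3 the equation (I - K) x = y has a unique solution.

K has rank 2 and factors as K = U V^T = u1 v1^T + u2 v2^T with u1 = (1, -1, 2), v1 = (-1, 1, -3), u2 = (0, -1, 2), v2 = (-3, 2, -3) (multiplying out reproduces the displayed K). The nonzero eigenvalues of U V^T coincide with those of the 2 x 2 matrix G = V^T U = [[v1·u1, v1·u2], [v2·u1, v2·u2]] = [[-8, -7], [-11, -8]], and by the Sylvester determinant identity det(I_3 - U V^T) = det(I_2 - V^T U) = det([[9, 7], [11, 9]]) = (9)(9) - (7)(11) = 4. (Direct check: I - K =
[[2, -1, 3],
 [-4, 4, -6],
 [8, -6, 13]]
has determinant 4.) The finite-dimensional Fredholm alternative says: either (I - K) is invertible, or ker(I - K) ≠ {0} and then range(I - K) = ker((I - K)^*)^⊥, with dim ker(I - K) = dim ker((I - K)^*). Since det(I - K) ≠ 0, 1 is not an eigenvalue of K and ker(I - K) = {0}, so we are in the first case: for every y there is a unique x = (I - K)^(-1) y. (Explicitly, by the Woodbury identity, (I - U V^T)^(-1) = I + U (I_2 - G)^(-1) V^T.)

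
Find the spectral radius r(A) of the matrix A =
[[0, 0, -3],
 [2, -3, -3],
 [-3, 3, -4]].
r(A) ≈ 4.0247

The eigenvalues of A are the roots of its characteristic polynomial. With M = A (coefficients from the trace, the sum of principal 2x2 minors, and det A):
  p(λ) = det(λ I - M) = λ^3 + 7λ^2 + 12λ - 9.
No integer candidate from the rational root theorem (±divisors of 9) is a root, so the roots are irrational. The cubic discriminant is Δ = -3303 < 0, so there is one real root and a complex-conjugate pair. p(0) = -9 and p(1) = 11 have opposite signs, so a root lies in (0, 1); Newton's method refines it to λ ≈ 0.5556. Dividing out (λ - (0.5556)) leaves approximately λ^2 + 7.5556λ + 16.1981. For λ^2 + 7.5556λ + 16.1981 the discriminant is -7.7049. It is negative, so the remaining roots are the complex-conjugate pair λ ≈ -3.7778 ± 1.3879i. Their product equals the constant term, so |λ|^2 ≈ 16.1981 and |λ| ≈ 4.0247.
Thus the eigenvalues (to 4 decimals) are 0.5556 (modulus 0.5556); -3.7778 ± 1.3879i (modulus 4.0247). The spectral radius is the largest modulus: r(A) ≈ 4.0247. (Cross-check: r(A) ≤ ||A||_2 ≈ 6.2331; equality holds whenever A is normal, though it can also hold for some non-normal A.)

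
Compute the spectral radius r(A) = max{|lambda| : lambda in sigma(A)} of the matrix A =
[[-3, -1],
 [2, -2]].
r(A) = sqrt(8) ≈ 2.8284

The eigenvalues of A are the roots of its characteristic polynomial. With M = A (coefficients from the trace and determinant):
  p(λ) = det(λ I - M) = λ^2 + 5λ + 8.
For λ^2 + 5λ + 8 the discriminant is -7. It is negative, so the roots are the complex-conjugate pair λ = -5/2 ± (sqrt(7)/2) i ≈ -2.5 ± 1.3229i. For a conjugate pair the product of the roots equals the constant term, so |λ|^2 = 8 and |λ| = sqrt(8) ≈ 2.8284.
Thus the eigenvalues (to 4 decimals) are -2.5 ± 1.3229i (modulus 2.8284). The spectral radius is the largest modulus: r(A) = sqrt(8) ≈ 2.8284. (Cross-check: r(A) ≤ ||A||_2 ≈ 3.6226; equality holds whenever A is normal, though it can also hold for some non-normal A.)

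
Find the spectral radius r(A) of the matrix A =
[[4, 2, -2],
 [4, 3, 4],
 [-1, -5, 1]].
r(A) ≈ 6.1865

The eigenvalues of A are the roots of its characteristic polynomial. With M = A (coefficients from the trace, the sum of principal 2x2 minors, and det A):
  p(λ) = det(λ I - M) = λ^3 - 8λ^2 + 29λ - 110.
No integer candidate from the rational root theorem (±divisors of 110) is a root, so the roots are irrational. The cubic discriminant is Δ = -136352 < 0, so there is one real root and a complex-conjugate pair. p(6) = -8 and p(7) = 44 have opposite signs, so a root lies in (6, 7); Newton's method refines it to λ ≈ 6.1865. Dividing out (λ - (6.1865)) leaves approximately λ^2 - 1.8135λ + 17.7807. For λ^2 - 1.8135λ + 17.7807 the discriminant is -67.834. It is negative, so the remaining roots are the complex-conjugate pair λ ≈ 0.9068 ± 4.1181i. Their product equals the constant term, so |λ|^2 ≈ 17.7807 and |λ| ≈ 4.2167.
Thus the eigenvalues (to 4 decimals) are 6.1865 (modulus 6.1865); 0.9068 ± 4.1181i (modulus 4.2167). The spectral radius is the largest modulus: r(A) ≈ 6.1865. (Cross-check: r(A) ≤ ||A||_2 ≈ 7.8616; equality holds whenever A is normal, though it can also hold for some non-normal A.)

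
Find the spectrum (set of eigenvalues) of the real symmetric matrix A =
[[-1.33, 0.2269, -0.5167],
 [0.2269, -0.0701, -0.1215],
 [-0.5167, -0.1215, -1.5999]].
sigma(A) ≈ {-2, -1, 0}

A is real symmetric, so its spectrum consists of real eigenvalues. Expanding the characteristic polynomial of the displayed matrix gives
  det(λ I - A) = p(λ) = λ^3 + (3)λ^2 + (2)λ + (0).
Solving p(λ) = 0 yields eigenvalues ≈ -2, -1, 0. (A is shown rounded to 4 decimals, so these recover the underlying integer eigenvalues to within that precision.)
Verification: the trace of A = -3 equals the sum of eigenvalues -3, and det(A) ≈ 0.0000 matches the eigenvalue product 0.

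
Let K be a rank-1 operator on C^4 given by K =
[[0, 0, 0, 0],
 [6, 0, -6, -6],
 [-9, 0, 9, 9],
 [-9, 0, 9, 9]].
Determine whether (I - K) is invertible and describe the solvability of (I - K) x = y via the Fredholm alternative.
(I - K) is invertible (det(I - K) = -17 ≠ 0), so for every y in C^4 the equation (I - K) x = y has a unique solution.

K has rank 1, so it is an outer product K = u v^T: every row of K is a multiple of one row vector. Reading off the entries, u = (0, -2, 3, 3) and v = (-3, 0, 3, 3) (row i of K equals u_i·v^T). A rank-one matrix u v^T satisfies K u = u (v·u) and kills the (3)-dimensional subspace v^⊥, so its characteristic polynomial is lambda^3 (lambda - v·u) with v·u = tr K = 18. Hence the eigenvalues of I - K are 1 (multiplicity 3) and 1 - (18) = -17, so det(I - K) = -17. (Direct check: I - K =
[[1, 0, 0, 0],
 [-6, 1, 6, 6],
 [9, 0, -8, -9],
 [9, 0, -9, -8]]
has determinant -17.) The finite-dimensional Fredholm alternative says: either (I - K) is invertible, or ker(I - K) ≠ {0} and then range(I - K) = ker((I - K)^*)^⊥, with dim ker(I - K) = dim ker((I - K)^*). Since det(I - K) ≠ 0, 1 is not an eigenvalue of K and ker(I - K) = {0}, so we are in the first case: for every y there is a unique x = (I - K)^(-1) y. Explicitly, by the Sherman–Morrison formula, (I - u v^T)^(-1) = I + u v^T/(1 - v·u), i.e. (I - K)^(-1) = I + K/(-17).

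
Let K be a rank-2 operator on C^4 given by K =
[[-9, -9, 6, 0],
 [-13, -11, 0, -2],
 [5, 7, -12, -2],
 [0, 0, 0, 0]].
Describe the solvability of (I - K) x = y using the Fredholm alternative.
(I - K) is invertible (det(I - K) = 225 ≠ 0), so for every y in C^4 the equation (I - K) x = y has a unique solution.

K has rank 2 and factors as K = U V^T = u1 v1^T + u2 v2^T with u1 = (0, 2, 2, 0), v1 = (-2, -1, -3, -1), u2 = (-3, -3, 3, 0), v2 = (3, 3, -2, 0) (multiplying out reproduces the displayed K). The nonzero eigenvalues of U V^T coincide with those of the 2 x 2 matrix G = V^T U = [[v1·u1, v1·u2], [v2·u1, v2·u2]] = [[-8, 0], [2, -24]], and by the Sylvester determinant identity det(I_4 - U V^T) = det(I_2 - V^T U) = det([[9, 0], [-2, 25]]) = (9)(25) - (0)(-2) = 225. (Direct check: I - K =
[[10, 9, -6, 0],
 [13, 12, 0, 2],
 [-5, -7, 13, 2],
 [0, 0, 0, 1]]
has determinant 225.) The finite-dimensional Fredholm alternative says: either (I - K) is invertible, or ker(I - K) ≠ {0} and then range(I - K) = ker((I - K)^*)^⊥, with dim ker(I - K) = dim ker((I - K)^*). Since det(I - K) ≠ 0, 1 is not an eigenvalue of K and ker(I - K) = {0}, so we are in the first case: for every y there is a unique x = (I - K)^(-1) y. (Explicitly, by the Woodbury identity, (I - U V^T)^(-1) = I + U (I_2 - G)^(-1) V^T.)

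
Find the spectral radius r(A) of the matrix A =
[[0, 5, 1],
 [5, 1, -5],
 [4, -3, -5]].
r(A) ≈ 9.2354

The eigenvalues of A are the roots of its characteristic polynomial. With M = A (coefficients from the trace, the sum of principal 2x2 minors, and det A):
  p(λ) = det(λ I - M) = λ^3 + 4λ^2 - 49λ - 6.
No integer candidate from the rational root theorem (±divisors of 6) is a root, so the roots are irrational. The cubic discriminant is Δ = 530744 > 0, so there are three distinct real roots. p(-10) = -116 and p(-9) = 30 have opposite signs, so a root lies in (-10, -9); Newton's method refines it to λ ≈ -9.2354. p(-1) = 46 and p(0) = -6 have opposite signs, so a root lies in (-1, 0); Newton's method refines it to λ ≈ -0.1213. p(5) = -26 and p(6) = 60 have opposite signs, so a root lies in (5, 6); Newton's method refines it to λ ≈ 5.3566. Check (Vieta): the three roots sum to -4, matching tr M = -4.
Thus the eigenvalues (to 4 decimals) are -9.2354 (modulus 9.2354); -0.1213 (modulus 0.1213); 5.3566 (modulus 5.3566). The spectral radius is the largest modulus: r(A) ≈ 9.2354. (Cross-check: r(A) ≤ ||A||_2 ≈ 9.7697; equality holds whenever A is normal, though it can also hold for some non-normal A.)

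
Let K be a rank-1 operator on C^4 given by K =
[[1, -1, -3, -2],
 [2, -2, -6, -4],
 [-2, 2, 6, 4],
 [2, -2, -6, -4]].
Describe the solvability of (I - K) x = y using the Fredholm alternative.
(I - K) is singular (det(I - K) = 0, i.e. 1 ∈ sigma(K)). (I - K) x = y is solvable iff y ⊥ ker((I - K)^*) = span{(1, -1, -3, -2)}, i.e. iff y_1 - y_2 - 3y_3 - 2y_4 = 0. When solvable, the solutions are x = y + c·(1, 2, -2, 2), c arbitrary (ker(I - K) = span{(1, 2, -2, 2)}, dimension 1).

K has rank 1, so it is an outer product K = u v^T: every row of K is a multiple of one row vector. Reading off the entries, u = (1, 2, -2, 2) and v = (1, -1, -3, -2) (row i of K equals u_i·v^T). A rank-one matrix u v^T satisfies K u = u (v·u) and kills the (3)-dimensional subspace v^⊥, so its characteristic polynomial is lambda^3 (lambda - v·u) with v·u = tr K = 1. Hence the eigenvalues of I - K are 1 (multiplicity 3) and 1 - (1) = 0, so det(I - K) = 0. (Direct check: I - K =
[[0, 1, 3, 2],
 [-2, 3, 6, 4],
 [2, -2, -5, -4],
 [-2, 2, 6, 5]]
has determinant 0.) So 1 is an eigenvalue of K and (I - K) is not invertible. The finite-dimensional Fredholm alternative says: either (I - K) is invertible, or ker(I - K) ≠ {0} and then range(I - K) = ker((I - K)^*)^⊥, with dim ker(I - K) = dim ker((I - K)^*). We are in the second case, so we need both kernels. Kernel of I - K: (I - K) u = u - u (v·u) = u - u = 0, so ker(I - K) = span{u} = span{(1, 2, -2, 2)} (it is exactly 1-dimensional because rank(I - K) = 3). Kernel of the adjoint: K is real, so (I - K)^* = I - K^T = I - v u^T, and (I - v u^T) v = v - v (u·v) = 0; hence ker((I - K)^*) = span{v} = span{(1, -1, -3, -2)}. Therefore (I - K) x = y is solvable iff <y, v> = 0, i.e. iff y_1 - y_2 - 3y_3 - 2y_4 = 0. When this holds, K y = u (v·y) = 0, so (I - K) y = y and x = y is a particular solution; the full solution set is the line x = y + c·u = y + c·(1, 2, -2, 2), c ∈ C.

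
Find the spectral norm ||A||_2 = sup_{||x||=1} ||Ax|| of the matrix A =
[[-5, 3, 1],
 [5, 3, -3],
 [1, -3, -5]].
||A||_2 ≈ 8.4045 (= sqrt(largest eigenvalue of A^T A))

||A||_2 = sigma_max(A) = sqrt(lambda_max(A^T A)). Form the symmetric matrix M = A^T A =
[[51, -3, -25],
 [-3, 27, 9],
 [-25, 9, 35]].
Its characteristic polynomial (trace, sum of principal 2x2 minors, determinant of M give the coefficients) is
  p(λ) = det(λ I - M) = λ^3 - 113λ^2 + 3392λ - 28224.
No integer candidate from the rational root theorem (±divisors of 28224) is a root, so the roots are irrational. The cubic discriminant is Δ = 1128265472 > 0, so there are three distinct real roots. p(14) = -140 and p(15) = 606 have opposite signs, so a root lies in (14, 15); Newton's method refines it to λ ≈ 14.1742. p(28) = 112 and p(29) = -500 have opposite signs, so a root lies in (28, 29); Newton's method refines it to λ ≈ 28.19. p(70) = -1484 and p(71) = 886 have opposite signs, so a root lies in (70, 71); Newton's method refines it to λ ≈ 70.6358. Check (Vieta): the three roots sum to 113, matching tr M = 113.
So the eigenvalues of A^T A are ≈ 14.1742, 28.19, 70.6358 (all ≥ 0, as they must be for A^T A). The largest is λ_max ≈ 70.6358, hence ||A||_2 = sqrt(λ_max) ≈ 8.4045.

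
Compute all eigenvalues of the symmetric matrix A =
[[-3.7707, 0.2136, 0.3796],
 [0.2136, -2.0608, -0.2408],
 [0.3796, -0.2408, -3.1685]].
sigma(A) ≈ {-4, -3, -2}

A is real symmetric, so its spectrum consists of real eigenvalues. Expanding the characteristic polynomial of the displayed matrix gives
  det(λ I - A) = p(λ) = λ^3 + (9)λ^2 + (26)λ + (24).
Solving p(λ) = 0 yields eigenvalues ≈ -4, -3, -2. (A is shown rounded to 4 decimals, so these recover the underlying integer eigenvalues to within that precision.)
Verification: the trace of A = -9 equals the sum of eigenvalues -9, and det(A) ≈ -24.0002 matches the eigenvalue product -24.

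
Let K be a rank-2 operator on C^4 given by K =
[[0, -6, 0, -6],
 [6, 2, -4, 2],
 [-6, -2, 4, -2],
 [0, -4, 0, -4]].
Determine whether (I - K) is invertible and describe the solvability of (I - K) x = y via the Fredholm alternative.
(I - K) is invertible (det(I - K) = 19 ≠ 0), so for every y in C^4 the equation (I - K) x = y has a unique solution.

K has rank 2 and factors as K = U V^T = u1 v1^T + u2 v2^T with u1 = (3, 0, 0, 2), v1 = (-3, -3, 2, -3), u2 = (-3, -2, 2, -2), v2 = (-3, -1, 2, -1) (multiplying out reproduces the displayed K). The nonzero eigenvalues of U V^T coincide with those of the 2 x 2 matrix G = V^T U = [[v1·u1, v1·u2], [v2·u1, v2·u2]] = [[-15, 25], [-11, 17]], and by the Sylvester determinant identity det(I_4 - U V^T) = det(I_2 - V^T U) = det([[16, -25], [11, -16]]) = (16)(-16) - (-25)(11) = 19. (Direct check: I - K =
[[1, 6, 0, 6],
 [-6, -1, 4, -2],
 [6, 2, -3, 2],
 [0, 4, 0, 5]]
has determinant 19.) The finite-dimensional Fredholm alternative says: either (I - K) is invertible, or ker(I - K) ≠ {0} and then range(I - K) = ker((I - K)^*)^⊥, with dim ker(I - K) = dim ker((I - K)^*). Since det(I - K) ≠ 0, 1 is not an eigenvalue of K and ker(I - K) = {0}, so we are in the first case: for every y there is a unique x = (I - K)^(-1) y. (Explicitly, by the Woodbury identity, (I - U V^T)^(-1) = I + U (I_2 - G)^(-1) V^T.)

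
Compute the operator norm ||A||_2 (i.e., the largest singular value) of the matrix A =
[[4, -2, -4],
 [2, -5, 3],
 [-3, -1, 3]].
||A||_2 ≈ 7.1485 (= sqrt(largest eigenvalue of A^T A))

||A||_2 = sigma_max(A) = sqrt(lambda_max(A^T A)). Form the symmetric matrix M = A^T A =
[[29, -15, -19],
 [-15, 30, -10],
 [-19, -10, 34]].
Its characteristic polynomial (trace, sum of principal 2x2 minors, determinant of M give the coefficients) is
  p(λ) = det(λ I - M) = λ^3 - 93λ^2 + 2190λ - 2500.
No integer candidate from the rational root theorem (±divisors of 2500) is a root, so the roots are irrational. The cubic discriminant is Δ = 420462900 > 0, so there are three distinct real roots. p(1) = -402 and p(2) = 1516 have opposite signs, so a root lies in (1, 2); Newton's method refines it to λ ≈ 1.2021. p(40) = 300 and p(41) = -122 have opposite signs, so a root lies in (40, 41); Newton's method refines it to λ ≈ 40.6965. p(51) = -52 and p(52) = 516 have opposite signs, so a root lies in (51, 52); Newton's method refines it to λ ≈ 51.1013. Check (Vieta): the three roots sum to 93, matching tr M = 93.
So the eigenvalues of A^T A are ≈ 1.2021, 40.6965, 51.1013 (all ≥ 0, as they must be for A^T A). The largest is λ_max ≈ 51.1013, hence ||A||_2 = sqrt(λ_max) ≈ 7.1485.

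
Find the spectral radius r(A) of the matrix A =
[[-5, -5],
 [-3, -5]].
r(A) = (10 + sqrt(60))/2 ≈ 8.873

The eigenvalues of A are the roots of its characteristic polynomial. With M = A (coefficients from the trace and determinant):
  p(λ) = det(λ I - M) = λ^2 + 10λ + 10.
For λ^2 + 10λ + 10 the discriminant is 60. It is nonnegative but not a perfect square, so the roots are real and irrational: λ = (-10 ± sqrt(60))/2 ≈ -1.127, -8.873.
Thus the eigenvalues (to 4 decimals) are -1.127 (modulus 1.127); -8.873 (modulus 8.873). The spectral radius is the largest modulus: r(A) = (10 + sqrt(60))/2 ≈ 8.873. (Cross-check: r(A) ≤ ||A||_2 ≈ 9.099; equality holds whenever A is normal, though it can also hold for some non-normal A.)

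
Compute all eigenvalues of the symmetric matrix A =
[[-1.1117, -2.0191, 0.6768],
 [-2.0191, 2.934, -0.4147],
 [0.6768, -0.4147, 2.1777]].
sigma(A) ≈ {-2, 2, 4}

A is real symmetric, so its spectrum consists of real eigenvalues. Expanding the characteristic polynomial of the displayed matrix gives
  det(λ I - A) = p(λ) = λ^3 + (-4)λ^2 + (-4)λ + (16).
Solving p(λ) = 0 yields eigenvalues ≈ -2, 2, 4. (A is shown rounded to 4 decimals, so these recover the underlying integer eigenvalues to within that precision.)
Verification: the trace of A = 4 equals the sum of eigenvalues 4, and det(A) ≈ -16.0004 matches the eigenvalue product -16.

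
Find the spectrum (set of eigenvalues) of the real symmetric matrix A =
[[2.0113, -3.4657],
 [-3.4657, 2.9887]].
sigma(A) ≈ {-1, 6}

A is real symmetric, so its spectrum consists of real eigenvalues. Expanding the characteristic polynomial of the displayed matrix gives
  det(λ I - A) = p(λ) = λ^2 + (-5)λ + (-6).
Solving p(λ) = 0 yields eigenvalues ≈ -1, 6. (A is shown rounded to 4 decimals, so these recover the underlying integer eigenvalues to within that precision.)
Verification: the trace of A = 5 equals the sum of eigenvalues 5, and det(A) ≈ -5.9999 matches the eigenvalue product -6.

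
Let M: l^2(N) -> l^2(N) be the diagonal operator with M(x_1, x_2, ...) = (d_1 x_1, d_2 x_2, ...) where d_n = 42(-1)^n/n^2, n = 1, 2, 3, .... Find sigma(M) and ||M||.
sigma(M) = {42(-1)^n/n^2 : n ≥ 1} ∪ {0}; ||M|| = 42

A bounded diagonal operator on l^2 with diagonal entries d_n has spectrum equal to the closure of {d_n : n ≥ 1}: every d_n is an eigenvalue (with eigenvector e_n), so {d_n} ⊂ sigma(M); the spectrum is closed, so its closure is too; and for lambda not in the closure, (M - lambda I) has bounded inverse (the diagonal entries 1/(d_n - lambda) are bounded). For our sequence d_n = 42(-1)^n/n^2, n = 1, 2, 3, ...:
  - {d_n} = {42(-1)^n/n^2 : n ≥ 1}; the only limit point is 0
  - closure = {42(-1)^n/n^2 : n ≥ 1} ∪ {0}
For the norm: a diagonal operator has ||M|| = sup_n |d_n|. Here |d_n| = 42/n^2 is decreasing, so sup_n |d_n| = |d_1| = 42. So ||M|| = 42.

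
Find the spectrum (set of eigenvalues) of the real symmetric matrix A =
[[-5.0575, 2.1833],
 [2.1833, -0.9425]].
sigma(A) ≈ {-6, 0}

A is real symmetric, so its spectrum consists of real eigenvalues. Expanding the characteristic polynomial of the displayed matrix gives
  det(λ I - A) = p(λ) = λ^2 + (6)λ + (0).
Solving p(λ) = 0 yields eigenvalues ≈ -6, 0. (A is shown rounded to 4 decimals, so these recover the underlying integer eigenvalues to within that precision.)
Verification: the trace of A = -6 equals the sum of eigenvalues -6, and det(A) ≈ -0.0001 matches the eigenvalue product 0.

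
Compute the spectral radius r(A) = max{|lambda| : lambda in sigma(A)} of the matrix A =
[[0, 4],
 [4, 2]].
r(A) = (2 + sqrt(68))/2 ≈ 5.1231

The eigenvalues of A are the roots of its characteristic polynomial. With M = A (coefficients from the trace and determinant):
  p(λ) = det(λ I - M) = λ^2 - 2λ - 16.
For λ^2 - 2λ - 16 the discriminant is 68. It is nonnegative but not a perfect square, so the roots are real and irrational: λ = (2 ± sqrt(68))/2 ≈ 5.1231, -3.1231.
Thus the eigenvalues (to 4 decimals) are 5.1231 (modulus 5.1231); -3.1231 (modulus 3.1231). The spectral radius is the largest modulus: r(A) = (2 + sqrt(68))/2 ≈ 5.1231. (Cross-check: r(A) ≤ ||A||_2 ≈ 5.1231; equality holds whenever A is normal, though it can also hold for some non-normal A.)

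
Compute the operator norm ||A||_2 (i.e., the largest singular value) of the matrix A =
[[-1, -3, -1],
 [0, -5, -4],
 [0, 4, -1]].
||A||_2 ≈ 7.6818 (= sqrt(largest eigenvalue of A^T A))

||A||_2 = sigma_max(A) = sqrt(lambda_max(A^T A)). Form the symmetric matrix M = A^T A =
[[1, 3, 1],
 [3, 50, 19],
 [1, 19, 18]].
Its characteristic polynomial (trace, sum of principal 2x2 minors, determinant of M give the coefficients) is
  p(λ) = det(λ I - M) = λ^3 - 69λ^2 + 597λ - 441.
No integer candidate from the rational root theorem (±divisors of 441) is a root, so the roots are irrational. The cubic discriminant is Δ = 588007728 > 0, so there are three distinct real roots. p(0) = -441 and p(1) = 88 have opposite signs, so a root lies in (0, 1); Newton's method refines it to λ ≈ 0.8145. p(9) = 72 and p(10) = -371 have opposite signs, so a root lies in (9, 10); Newton's method refines it to λ ≈ 9.1759. p(59) = -28 and p(60) = 2979 have opposite signs, so a root lies in (59, 60); Newton's method refines it to λ ≈ 59.0097. Check (Vieta): the three roots sum to 69, matching tr M = 69.
So the eigenvalues of A^T A are ≈ 0.8145, 9.1759, 59.0097 (all ≥ 0, as they must be for A^T A). The largest is λ_max ≈ 59.0097, hence ||A||_2 = sqrt(λ_max) ≈ 7.6818.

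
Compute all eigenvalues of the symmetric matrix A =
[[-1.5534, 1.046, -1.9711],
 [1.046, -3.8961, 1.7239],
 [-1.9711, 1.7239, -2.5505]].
sigma(A) ≈ {-6, -2, 0}

A is real symmetric, so its spectrum consists of real eigenvalues. Expanding the characteristic polynomial of the displayed matrix gives
  det(λ I - A) = p(λ) = λ^3 + (8)λ^2 + (12)λ + (0).
Solving p(λ) = 0 yields eigenvalues ≈ -6, -2, 0. (A is shown rounded to 4 decimals, so these recover the underlying integer eigenvalues to within that precision.)
Verification: the trace of A = -8 equals the sum of eigenvalues -8, and det(A) ≈ -0.0005 matches the eigenvalue product 0.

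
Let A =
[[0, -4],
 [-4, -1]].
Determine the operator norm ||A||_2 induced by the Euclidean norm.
||A||_2 = sqrt((33 + sqrt(65))/2) ≈ 4.5311 (= sqrt(largest eigenvalue of A^T A))

||A||_2 = sigma_max(A) = sqrt(lambda_max(A^T A)). Form the symmetric matrix M = A^T A =
[[16, 4],
 [4, 17]].
Its characteristic polynomial (trace, determinant of M give the coefficients) is
  p(λ) = det(λ I - M) = λ^2 - 33λ + 256.
For λ^2 - 33λ + 256 the discriminant is 65. It is nonnegative but not a perfect square, so the roots are real and irrational: λ = (33 ± sqrt(65))/2 ≈ 20.5311, 12.4689.
So the eigenvalues of A^T A are ≈ 12.4689, 20.5311 (all ≥ 0, as they must be for A^T A). The largest is λ_max = (33 + sqrt(65))/2 ≈ 20.5311, hence ||A||_2 = sqrt(λ_max) = sqrt((33 + sqrt(65))/2) ≈ 4.5311.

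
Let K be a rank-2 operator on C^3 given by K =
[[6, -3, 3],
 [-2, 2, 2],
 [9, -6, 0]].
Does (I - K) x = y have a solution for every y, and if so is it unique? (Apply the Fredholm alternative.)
(I - K) is invertible (det(I - K) = -16 ≠ 0), so for every y in C^3 the equation (I - K) x = y has a unique solution.

K has rank 2 and factors as K = U V^T = u1 v1^T + u2 v2^T with u1 = (3, 0, 3), v1 = (2, -1, 1), u2 = (0, -2, 3), v2 = (1, -1, -1) (multiplying out reproduces the displayed K). The nonzero eigenvalues of U V^T coincide with those of the 2 x 2 matrix G = V^T U = [[v1·u1, v1·u2], [v2·u1, v2·u2]] = [[9, 5], [0, -1]], and by the Sylvester determinant identity det(I_3 - U V^T) = det(I_2 - V^T U) = det([[-8, -5], [0, 2]]) = (-8)(2) - (-5)(0) = -16. (Direct check: I - K =
[[-5, 3, -3],
 [2, -1, -2],
 [-9, 6, 1]]
has determinant -16.) The finite-dimensional Fredholm alternative says: either (I - K) is invertible, or ker(I - K) ≠ {0} and then range(I - K) = ker((I - K)^*)^⊥, with dim ker(I - K) = dim ker((I - K)^*). Since det(I - K) ≠ 0, 1 is not an eigenvalue of K and ker(I - K) = {0}, so we are in the first case: for every y there is a unique x = (I - K)^(-1) y. (Explicitly, by the Woodbury identity, (I - U V^T)^(-1) = I + U (I_2 - G)^(-1) V^T.)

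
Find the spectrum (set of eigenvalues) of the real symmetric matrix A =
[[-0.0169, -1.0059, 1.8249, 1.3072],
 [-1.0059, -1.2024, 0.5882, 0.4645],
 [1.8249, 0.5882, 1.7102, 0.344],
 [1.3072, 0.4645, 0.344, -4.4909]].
sigma(A) ≈ {-5, -2, 0, 3}

A is real symmetric, so its spectrum consists of real eigenvalues. Expanding the characteristic polynomial of the displayed matrix gives
  det(λ I - A) = p(λ) = λ^4 + (4)λ^3 + (-11)λ^2 + (-30)λ + (0).
Solving p(λ) = 0 yields eigenvalues ≈ -5, -2, 0, 3. (A is shown rounded to 4 decimals, so these recover the underlying integer eigenvalues to within that precision.)
Verification: the trace of A = -4 equals the sum of eigenvalues -4, and det(A) ≈ 0.0006 matches the eigenvalue product 0.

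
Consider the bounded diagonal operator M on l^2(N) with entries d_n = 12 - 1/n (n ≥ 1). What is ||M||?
||M|| = 12

For a diagonal operator on l^2 with entries d_n, ||M|| = sup_n |d_n|. Here d_1 = 11, d_2 = 23/2, ..., and d_n = 12 - 1/n increases monotonically toward 12. All terms lie in [11, 12), so |d_n| = d_n and the supremum is the limit 12, which is not attained by any individual d_n. Hence ||M|| = 12.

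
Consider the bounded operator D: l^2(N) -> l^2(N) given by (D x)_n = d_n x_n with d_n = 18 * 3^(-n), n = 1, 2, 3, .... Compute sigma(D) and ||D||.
sigma(D) = {18 * 3^(-n) : n ≥ 1} ∪ {0}; ||D|| = 6

A bounded diagonal operator on l^2 with diagonal entries d_n has spectrum equal to the closure of {d_n : n ≥ 1}: every d_n is an eigenvalue (with eigenvector e_n), so {d_n} ⊂ sigma(D); the spectrum is closed, so its closure is too; and for lambda not in the closure, (D - lambda I) has bounded inverse (the diagonal entries 1/(d_n - lambda) are bounded). For our sequence d_n = 18 * 3^(-n), n = 1, 2, 3, ...:
  - {d_n} = {18 * 3^(-n) : n ≥ 1}; the only limit point is 0
  - closure = {18 * 3^(-n) : n ≥ 1} ∪ {0}
For the norm: a diagonal operator has ||D|| = sup_n |d_n|. Here d_n = 18 * 3^(-n) is positive and decreasing, so sup_n |d_n| = d_1 = 18/3 = 6. So ||D|| = 6.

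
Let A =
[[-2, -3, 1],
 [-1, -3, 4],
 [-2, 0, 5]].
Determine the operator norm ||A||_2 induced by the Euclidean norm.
||A||_2 ≈ 7.5039 (= sqrt(largest eigenvalue of A^T A))

||A||_2 = sigma_max(A) = sqrt(lambda_max(A^T A)). Form the symmetric matrix M = A^T A =
[[9, 9, -16],
 [9, 18, -15],
 [-16, -15, 42]].
Its characteristic polynomial (trace, sum of principal 2x2 minors, determinant of M give the coefficients) is
  p(λ) = det(λ I - M) = λ^3 - 69λ^2 + 734λ - 1089.
No integer candidate from the rational root theorem (±divisors of 1089) is a root, so the roots are irrational. The cubic discriminant is Δ = 512987521 > 0, so there are three distinct real roots. p(1) = -423 and p(2) = 111 have opposite signs, so a root lies in (1, 2); Newton's method refines it to λ ≈ 1.7709. p(10) = 351 and p(11) = -33 have opposite signs, so a root lies in (10, 11); Newton's method refines it to λ ≈ 10.9211. p(56) = -753 and p(57) = 1761 have opposite signs, so a root lies in (56, 57); Newton's method refines it to λ ≈ 56.308. Check (Vieta): the three roots sum to 69, matching tr M = 69.
So the eigenvalues of A^T A are ≈ 1.7709, 10.9211, 56.308 (all ≥ 0, as they must be for A^T A). The largest is λ_max ≈ 56.308, hence ||A||_2 = sqrt(λ_max) ≈ 7.5039.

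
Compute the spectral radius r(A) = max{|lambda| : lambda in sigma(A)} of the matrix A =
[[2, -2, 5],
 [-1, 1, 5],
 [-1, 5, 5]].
r(A) = (5 + sqrt(105))/2 ≈ 7.6235

The eigenvalues of A are the roots of its characteristic polynomial. With M = A (coefficients from the trace, the sum of principal 2x2 minors, and det A):
  p(λ) = det(λ I - M) = λ^3 - 8λ^2 - 5λ + 60.
By the rational root theorem any rational root is an integer divisor of 60. Testing λ = 3: p(3) = 27 - 72 - 15 + 60 = 0, so λ = 3 is a root. Dividing out (λ - 3) leaves p(λ) = (λ - 3)(λ^2 - 5λ - 20). For λ^2 - 5λ - 20 the discriminant is 105. It is nonnegative but not a perfect square, so the roots are real and irrational: λ = (5 ± sqrt(105))/2 ≈ 7.6235, -2.6235.
Thus the eigenvalues (to 4 decimals) are 7.6235 (modulus 7.6235); -2.6235 (modulus 2.6235); 3 (modulus 3). The spectral radius is the largest modulus: r(A) = (5 + sqrt(105))/2 ≈ 7.6235. (Cross-check: r(A) ≤ ||A||_2 ≈ 9.0979; equality holds whenever A is normal, though it can also hold for some non-normal A.)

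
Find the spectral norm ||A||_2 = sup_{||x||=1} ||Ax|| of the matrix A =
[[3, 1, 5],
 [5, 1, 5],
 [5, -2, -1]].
||A||_2 ≈ 9.5255 (= sqrt(largest eigenvalue of A^T A))

||A||_2 = sigma_max(A) = sqrt(lambda_max(A^T A)). Form the symmetric matrix M = A^T A =
[[59, -2, 35],
 [-2, 6, 12],
 [35, 12, 51]].
Its characteristic polynomial (trace, sum of principal 2x2 minors, determinant of M give the coefficients) is
  p(λ) = det(λ I - M) = λ^3 - 116λ^2 + 2296λ - 324.
No integer candidate from the rational root theorem (±divisors of 324) is a root, so the roots are irrational. The cubic discriminant is Δ = 22047859536 > 0, so there are three distinct real roots. p(0) = -324 and p(1) = 1857 have opposite signs, so a root lies in (0, 1); Newton's method refines it to λ ≈ 0.1421. p(25) = 201 and p(26) = -1468 have opposite signs, so a root lies in (25, 26); Newton's method refines it to λ ≈ 25.123. p(90) = -4284 and p(91) = 1587 have opposite signs, so a root lies in (90, 91); Newton's method refines it to λ ≈ 90.7349. Check (Vieta): the three roots sum to 116, matching tr M = 116.
So the eigenvalues of A^T A are ≈ 0.1421, 25.123, 90.7349 (all ≥ 0, as they must be for A^T A). The largest is λ_max ≈ 90.7349, hence ||A||_2 = sqrt(λ_max) ≈ 9.5255.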